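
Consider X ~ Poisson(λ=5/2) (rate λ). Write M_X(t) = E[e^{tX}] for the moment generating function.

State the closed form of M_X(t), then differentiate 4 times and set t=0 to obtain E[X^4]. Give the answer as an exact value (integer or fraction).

E[X^4] = M′′′′(0) = 2865/16

M_X(t) = e^(5*e^(t)/2 - 5/2)
M′(t) = 5*e^(-5/2)*e^(t)*e^(5*e^(t)/2)/2
M′′(t) = (25*e^(2*t)*e^(5*e^(t)/2) + 10*e^(t)*e^(5*e^(t)/2))*e^(-5/2)/4
M′′′(t) = (125*e^(3*t)*e^(5*e^(t)/2) + 150*e^(2*t)*e^(5*e^(t)/2) + 20*e^(t)*e^(5*e^(t)/2))*e^(-5/2)/8
M′′′′(t) = (625*e^(4*t)*e^(5*e^(t)/2) + 1500*e^(3*t)*e^(5*e^(t)/2) + 700*e^(2*t)*e^(5*e^(t)/2) + 40*e^(t)*e^(5*e^(t)/2))*e^(-5/2)/16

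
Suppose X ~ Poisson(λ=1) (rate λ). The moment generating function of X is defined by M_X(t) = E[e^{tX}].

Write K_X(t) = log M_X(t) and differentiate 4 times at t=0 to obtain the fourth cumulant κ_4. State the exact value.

M_X(t) = e^(e^(t) - 1)
K_X(t) = log M_X(t) = e^(t) - 1
D^4[K](t) = e^(t)

κ_4 = D^4[K](0) = 1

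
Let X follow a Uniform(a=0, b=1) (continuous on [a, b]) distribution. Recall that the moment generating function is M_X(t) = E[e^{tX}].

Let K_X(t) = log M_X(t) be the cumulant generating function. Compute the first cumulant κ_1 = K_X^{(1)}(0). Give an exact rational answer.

M_X(t) = (e^(t) - 1)/t
K_X(t) = log M_X(t) = -log(t) + log(e^(t) - 1)
K^(1)(t) = (t*e^(t) - e^(t) + 1)/(t*e^(t) - t)

κ_1 = K^(1)(0) = 1/2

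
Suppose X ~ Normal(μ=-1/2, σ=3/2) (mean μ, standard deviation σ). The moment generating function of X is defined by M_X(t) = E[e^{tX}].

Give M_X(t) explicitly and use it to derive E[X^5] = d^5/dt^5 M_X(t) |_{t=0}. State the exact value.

M_X(t) = e^(9*t^2/8 - t/2)
M′(t) = 9*t*e^(-t/2)*e^(9*t^2/8)/4 - e^(-t/2)*e^(9*t^2/8)/2
M′′(t) = (81*t^2*e^(9*t^2/8) - 36*t*e^(9*t^2/8) + 40*e^(9*t^2/8))*e^(-t/2)/16
M′′′(t) = (729*t^3*e^(9*t^2/8) - 486*t^2*e^(9*t^2/8) + 1080*t*e^(9*t^2/8) - 224*e^(9*t^2/8))*e^(-t/2)/64
M′′′′(t) = (6561*t^4*e^(9*t^2/8) - 5832*t^3*e^(9*t^2/8) + 19440*t^2*e^(9*t^2/8) - 8064*t*e^(9*t^2/8) + 4768*e^(9*t^2/8))*e^(-t/2)/256
M′′′′′(t) = (59049*t^5*e^(9*t^2/8) - 65610*t^4*e^(9*t^2/8) + 291600*t^3*e^(9*t^2/8) - 181440*t^2*e^(9*t^2/8) + 214560*t*e^(9*t^2/8) - 41792*e^(9*t^2/8))*e^(-t/2)/1024

E[X^5] = M′′′′′(0) = -653/16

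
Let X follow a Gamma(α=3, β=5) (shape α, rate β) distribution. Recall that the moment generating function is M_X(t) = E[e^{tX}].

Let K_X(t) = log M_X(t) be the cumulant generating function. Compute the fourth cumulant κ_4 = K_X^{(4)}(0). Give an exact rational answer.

M_X(t) = 125/(5 - t)^3
K_X(t) = log M_X(t) = -3*log(5 - t) + 3*log(5)
dK/dt = -3/(t - 5)
d^2K/dt^2 = 3/(t^2 - 10*t + 25)
d^3K/dt^3 = -6/(t^3 - 15*t^2 + 75*t - 125)
d^4K/dt^4 = 18/(t^4 - 20*t^3 + 150*t^2 - 500*t + 625)

κ_4 = d^4K/dt^4 |_{t=0} = 18/625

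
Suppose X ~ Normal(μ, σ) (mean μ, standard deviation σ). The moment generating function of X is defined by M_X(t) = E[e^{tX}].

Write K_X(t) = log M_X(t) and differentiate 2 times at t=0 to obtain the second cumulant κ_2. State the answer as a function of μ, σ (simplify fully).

M_X(t) = e^(μ*t + σ^2*t^2/2)
K_X(t) = log M_X(t) = μ*t + σ^2*t^2/2
K^(2)(t) = σ^2

κ_2 = K^(2)(0) = σ^2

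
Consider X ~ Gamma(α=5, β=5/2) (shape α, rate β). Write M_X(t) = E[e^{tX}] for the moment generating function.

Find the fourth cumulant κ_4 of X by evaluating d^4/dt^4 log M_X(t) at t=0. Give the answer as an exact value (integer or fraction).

M_X(t) = 3125/(32*(5/2 - t)^5)
K_X(t) = log M_X(t) = -5*log(5/2 - t) - 5*log(2) + 5*log(5)
dK/dt = -10/(2*t - 5)
d^2K/dt^2 = 20/(4*t^2 - 20*t + 25)
d^3K/dt^3 = -80/(8*t^3 - 60*t^2 + 150*t - 125)
d^4K/dt^4 = 480/(16*t^4 - 160*t^3 + 600*t^2 - 1000*t + 625)

κ_4 = d^4K/dt^4 |_{t=0} = 96/125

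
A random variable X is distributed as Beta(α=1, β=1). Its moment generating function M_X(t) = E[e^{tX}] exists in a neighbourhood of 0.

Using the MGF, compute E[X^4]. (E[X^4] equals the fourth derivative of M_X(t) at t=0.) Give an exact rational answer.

E[X^4] = M′′′′(0) = 1/5

M_X(t) = ₁F₁(1; 2; t)
M′(t) = ₁F₁(2; 3; t)/2
M′′(t) = ₁F₁(3; 4; t)/3
M′′′(t) = ₁F₁(4; 5; t)/4
M′′′′(t) = ₁F₁(5; 6; t)/5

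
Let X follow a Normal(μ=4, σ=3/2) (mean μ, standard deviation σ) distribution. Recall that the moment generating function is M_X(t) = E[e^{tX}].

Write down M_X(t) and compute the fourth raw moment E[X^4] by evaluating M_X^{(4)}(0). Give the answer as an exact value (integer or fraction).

M_X(t) = e^(9*t^2/8 + 4*t)
M′(t) = 9*t*e^(4*t)*e^(9*t^2/8)/4 + 4*e^(4*t)*e^(9*t^2/8)
M′′(t) = 81*t^2*e^(4*t)*e^(9*t^2/8)/16 + 18*t*e^(4*t)*e^(9*t^2/8) + 73*e^(4*t)*e^(9*t^2/8)/4
M′′′(t) = 729*t^3*e^(4*t)*e^(9*t^2/8)/64 + 243*t^2*e^(4*t)*e^(9*t^2/8)/4 + 1971*t*e^(4*t)*e^(9*t^2/8)/16 + 91*e^(4*t)*e^(9*t^2/8)
M′′′′(t) = 6561*t^4*e^(4*t)*e^(9*t^2/8)/256 + 729*t^3*e^(4*t)*e^(9*t^2/8)/4 + 17739*t^2*e^(4*t)*e^(9*t^2/8)/32 + 819*t*e^(4*t)*e^(9*t^2/8) + 7795*e^(4*t)*e^(9*t^2/8)/16

E[X^4] = M′′′′(0) = 7795/16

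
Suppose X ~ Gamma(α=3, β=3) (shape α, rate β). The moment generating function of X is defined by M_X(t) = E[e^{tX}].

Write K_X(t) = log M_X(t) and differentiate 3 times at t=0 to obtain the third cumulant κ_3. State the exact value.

M_X(t) = 27/(3 - t)^3
K_X(t) = log M_X(t) = -3*log(3 - t) + 3*log(3)
K′(t) = -3/(t - 3)
K′′(t) = 3/(t^2 - 6*t + 9)
K′′′(t) = -6/(t^3 - 9*t^2 + 27*t - 27)

κ_3 = K′′′(0) = 2/9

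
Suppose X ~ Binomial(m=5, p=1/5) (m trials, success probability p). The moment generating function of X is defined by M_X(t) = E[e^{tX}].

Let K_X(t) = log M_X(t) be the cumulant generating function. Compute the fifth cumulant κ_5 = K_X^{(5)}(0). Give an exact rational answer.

κ_5 = d^5K/dt^5 |_{t=0} = -276/625

M_X(t) = (e^(t)/5 + 4/5)^5
K_X(t) = log M_X(t) = 5*log(e^(t)/5 + 4/5)
dK/dt = 5*e^(t)/(e^(t) + 4)
d^2K/dt^2 = 20*e^(t)/(e^(2*t) + 8*e^(t) + 16)
d^3K/dt^3 = (-20*e^(2*t) + 80*e^(t))/(e^(3*t) + 12*e^(2*t) + 48*e^(t) + 64)
d^4K/dt^4 = (20*e^(3*t) - 320*e^(2*t) + 320*e^(t))/(e^(4*t) + 16*e^(3*t) + 96*e^(2*t) + 256*e^(t) + 256)
d^5K/dt^5 = (-20*e^(4*t) + 880*e^(3*t) - 3520*e^(2*t) + 1280*e^(t))/(e^(5*t) + 20*e^(4*t) + 160*e^(3*t) + 640*e^(2*t) + 1280*e^(t) + 1024)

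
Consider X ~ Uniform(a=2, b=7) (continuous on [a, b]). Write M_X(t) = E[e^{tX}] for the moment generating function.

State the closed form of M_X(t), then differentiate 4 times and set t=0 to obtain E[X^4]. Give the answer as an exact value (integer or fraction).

M_X(t) = (e^(7*t) - e^(2*t))/(5*t)

E[X^4] = D^4[M](0) = 671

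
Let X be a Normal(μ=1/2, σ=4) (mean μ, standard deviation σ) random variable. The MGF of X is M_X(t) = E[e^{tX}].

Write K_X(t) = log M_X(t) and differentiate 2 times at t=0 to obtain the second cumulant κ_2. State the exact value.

M_X(t) = e^(8*t^2 + t/2)
K_X(t) = log M_X(t) = 8*t^2 + t/2
dK/dt = 16*t + 1/2
d^2K/dt^2 = 16

κ_2 = d^2K/dt^2 |_{t=0} = 16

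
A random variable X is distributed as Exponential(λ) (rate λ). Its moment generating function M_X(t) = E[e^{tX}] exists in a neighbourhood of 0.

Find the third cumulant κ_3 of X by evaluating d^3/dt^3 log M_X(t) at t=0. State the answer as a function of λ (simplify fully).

κ_3 = d^3K/dt^3 |_{t=0} = 2/λ^3

M_X(t) = λ/(λ - t)
K_X(t) = log M_X(t) = log(λ) - log(λ - t)
dK/dt = -1/(-λ + t)
d^2K/dt^2 = 1/(λ^2 - 2*λ*t + t^2)
d^3K/dt^3 = -2/(-λ^3 + 3*λ^2*t - 3*λ*t^2 + t^3)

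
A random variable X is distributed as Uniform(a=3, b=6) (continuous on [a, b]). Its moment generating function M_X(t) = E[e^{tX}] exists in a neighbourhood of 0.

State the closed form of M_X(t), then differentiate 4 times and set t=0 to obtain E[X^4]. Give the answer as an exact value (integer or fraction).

M_X(t) = (e^(6*t) - e^(3*t))/(3*t)

E[X^4] = D^4[M](0) = 2511/5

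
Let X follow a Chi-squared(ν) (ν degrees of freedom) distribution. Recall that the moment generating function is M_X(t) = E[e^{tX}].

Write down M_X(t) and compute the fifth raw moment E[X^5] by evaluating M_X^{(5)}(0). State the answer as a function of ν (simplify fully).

E[X^5] = M′′′′′(0) = ν*(ν^4 + 20*ν^3 + 140*ν^2 + 400*ν + 384)

M_X(t) = (1 - 2*t)^(-ν/2)
M′(t) = -ν/(2*t*(1 - 2*t)^(ν/2) - (1 - 2*t)^(ν/2))
M′′(t) = (ν^2 + 2*ν)/(4*t^2*(1 - 2*t)^(ν/2) - 4*t*(1 - 2*t)^(ν/2) + (1 - 2*t)^(ν/2))
M′′′(t) = (-ν^3 - 6*ν^2 - 8*ν)/(8*t^3*(1 - 2*t)^(ν/2) - 12*t^2*(1 - 2*t)^(ν/2) + 6*t*(1 - 2*t)^(ν/2) - (1 - 2*t)^(ν/2))
M′′′′(t) = (ν^4 + 12*ν^3 + 44*ν^2 + 48*ν)/(16*t^4*(1 - 2*t)^(ν/2) - 32*t^3*(1 - 2*t)^(ν/2) + 24*t^2*(1 - 2*t)^(ν/2) - 8*t*(1 - 2*t)^(ν/2) + (1 - 2*t)^(ν/2))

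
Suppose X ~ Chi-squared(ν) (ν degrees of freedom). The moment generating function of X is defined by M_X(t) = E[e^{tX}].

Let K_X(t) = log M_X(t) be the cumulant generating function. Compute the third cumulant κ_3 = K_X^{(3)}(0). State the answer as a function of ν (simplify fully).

κ_3 = d^3K/dt^3 |_{t=0} = 8*ν

M_X(t) = (1 - 2*t)^(-ν/2)
K_X(t) = log M_X(t) = -ν*log(1 - 2*t)/2
dK/dt = -ν/(2*t - 1)
d^2K/dt^2 = 2*ν/(4*t^2 - 4*t + 1)
d^3K/dt^3 = -8*ν/(8*t^3 - 12*t^2 + 6*t - 1)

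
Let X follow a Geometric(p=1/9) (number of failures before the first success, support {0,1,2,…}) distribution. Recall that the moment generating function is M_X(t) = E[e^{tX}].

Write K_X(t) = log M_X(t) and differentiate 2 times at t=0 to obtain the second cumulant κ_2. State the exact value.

κ_2 = K′′(0) = 72

M_X(t) = 1/(9*(1 - 8*e^(t)/9))
K_X(t) = log M_X(t) = -log(1 - 8*e^(t)/9) - 2*log(3)
K′(t) = -8*e^(t)/(8*e^(t) - 9)
K′′(t) = 72*e^(t)/(64*e^(2*t) - 144*e^(t) + 81)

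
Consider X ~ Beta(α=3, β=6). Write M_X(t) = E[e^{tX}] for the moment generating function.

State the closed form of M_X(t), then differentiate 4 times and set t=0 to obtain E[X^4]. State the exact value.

E[X^4] = M′′′′(0) = 1/33

M_X(t) = ₁F₁(3; 9; t)
M′(t) = ₁F₁(4; 10; t)/3
M′′(t) = 2*₁F₁(5; 11; t)/15
M′′′(t) = 2*₁F₁(6; 12; t)/33
M′′′′(t) = ₁F₁(7; 13; t)/33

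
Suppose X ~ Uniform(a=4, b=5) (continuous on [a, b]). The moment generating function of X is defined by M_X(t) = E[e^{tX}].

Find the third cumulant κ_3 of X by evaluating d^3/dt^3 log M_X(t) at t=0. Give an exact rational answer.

M_X(t) = (e^(5*t) - e^(4*t))/t
K_X(t) = log M_X(t) = -log(t) + log(e^(5*t) - e^(4*t))
dK/dt = (5*t*e^(t) - 4*t - e^(t) + 1)/(t*e^(t) - t)
d^2K/dt^2 = (-t^2*e^(t) + e^(2*t) - 2*e^(t) + 1)/(t^2*e^(2*t) - 2*t^2*e^(t) + t^2)
d^3K/dt^3 = (t^3*e^(2*t) + t^3*e^(t) - 2*e^(3*t) + 6*e^(2*t) - 6*e^(t) + 2)/(t^3*e^(3*t) - 3*t^3*e^(2*t) + 3*t^3*e^(t) - t^3)

κ_3 = d^3K/dt^3 |_{t=0} = 0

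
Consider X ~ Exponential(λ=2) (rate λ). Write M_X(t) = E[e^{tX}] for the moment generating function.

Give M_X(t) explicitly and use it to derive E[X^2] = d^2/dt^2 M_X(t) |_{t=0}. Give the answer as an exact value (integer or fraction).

M_X(t) = 2/(2 - t)
D^2[M](t) = -4/(t^3 - 6*t^2 + 12*t - 8)

E[X^2] = D^2[M](0) = 1/2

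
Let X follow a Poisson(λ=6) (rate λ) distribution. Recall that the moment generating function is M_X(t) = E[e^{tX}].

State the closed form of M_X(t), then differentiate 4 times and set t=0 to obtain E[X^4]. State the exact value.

M_X(t) = e^(6*e^(t) - 6)
M^(4)(t) = (1296*e^(4*t)*e^(6*e^(t)) + 1296*e^(3*t)*e^(6*e^(t)) + 252*e^(2*t)*e^(6*e^(t)) + 6*e^(t)*e^(6*e^(t)))*e^(-6)

E[X^4] = M^(4)(0) = 2850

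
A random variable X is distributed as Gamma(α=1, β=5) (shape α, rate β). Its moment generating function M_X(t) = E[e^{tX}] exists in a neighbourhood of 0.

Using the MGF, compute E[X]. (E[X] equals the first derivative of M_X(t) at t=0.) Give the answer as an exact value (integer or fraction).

M_X(t) = 5/(5 - t)
M^(1)(t) = 5/(t^2 - 10*t + 25)

E[X] = M^(1)(0) = 1/5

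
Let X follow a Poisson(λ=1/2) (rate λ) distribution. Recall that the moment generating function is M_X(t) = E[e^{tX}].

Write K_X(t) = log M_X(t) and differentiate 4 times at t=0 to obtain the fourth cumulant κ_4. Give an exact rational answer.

M_X(t) = e^(e^(t)/2 - 1/2)
K_X(t) = log M_X(t) = e^(t)/2 - 1/2
K′(t) = e^(t)/2
K′′(t) = e^(t)/2
K′′′(t) = e^(t)/2
K′′′′(t) = e^(t)/2

κ_4 = K′′′′(0) = 1/2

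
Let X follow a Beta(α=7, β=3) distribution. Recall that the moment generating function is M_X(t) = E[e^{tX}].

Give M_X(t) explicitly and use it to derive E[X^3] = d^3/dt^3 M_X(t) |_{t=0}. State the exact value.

M_X(t) = ₁F₁(7; 10; t)
M^(3)(t) = 21*₁F₁(10; 13; t)/55

E[X^3] = M^(3)(0) = 21/55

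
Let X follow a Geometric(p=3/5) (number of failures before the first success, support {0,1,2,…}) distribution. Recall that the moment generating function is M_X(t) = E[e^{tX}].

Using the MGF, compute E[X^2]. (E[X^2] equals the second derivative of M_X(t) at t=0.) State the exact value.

M_X(t) = 3/(5*(1 - 2*e^(t)/5))
M^(2)(t) = (-12*e^(2*t) - 30*e^(t))/(8*e^(3*t) - 60*e^(2*t) + 150*e^(t) - 125)

E[X^2] = M^(2)(0) = 14/9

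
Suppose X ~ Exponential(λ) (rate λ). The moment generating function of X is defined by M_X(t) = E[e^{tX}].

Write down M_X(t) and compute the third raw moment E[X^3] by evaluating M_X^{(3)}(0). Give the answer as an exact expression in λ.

M_X(t) = λ/(λ - t)
D^3[M](t) = 6*λ/(λ^4 - 4*λ^3*t + 6*λ^2*t^2 - 4*λ*t^3 + t^4)

E[X^3] = D^3[M](0) = 6/λ^3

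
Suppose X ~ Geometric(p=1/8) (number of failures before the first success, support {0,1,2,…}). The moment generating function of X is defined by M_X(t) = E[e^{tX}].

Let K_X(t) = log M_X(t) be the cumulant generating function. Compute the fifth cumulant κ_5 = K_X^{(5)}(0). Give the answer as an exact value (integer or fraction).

κ_5 = K^(5)(0) = 565320

M_X(t) = 1/(8*(1 - 7*e^(t)/8))
K_X(t) = log M_X(t) = -log(1 - 7*e^(t)/8) - 3*log(2)
K^(5)(t) = (-19208*e^(4*t) - 241472*e^(3*t) - 275968*e^(2*t) - 28672*e^(t))/(16807*e^(5*t) - 96040*e^(4*t) + 219520*e^(3*t) - 250880*e^(2*t) + 143360*e^(t) - 32768)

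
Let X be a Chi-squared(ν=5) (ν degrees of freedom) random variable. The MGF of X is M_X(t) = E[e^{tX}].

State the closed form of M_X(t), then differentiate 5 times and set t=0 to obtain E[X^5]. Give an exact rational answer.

M_X(t) = (1 - 2*t)^(-5/2)
dM/dt = -5/(8*t^3*√(1 - 2*t) - 12*t^2*√(1 - 2*t) + 6*t*√(1 - 2*t) - √(1 - 2*t))
d^2M/dt^2 = 35/(16*t^4*√(1 - 2*t) - 32*t^3*√(1 - 2*t) + 24*t^2*√(1 - 2*t) - 8*t*√(1 - 2*t) + √(1 - 2*t))
d^3M/dt^3 = -315/(32*t^5*√(1 - 2*t) - 80*t^4*√(1 - 2*t) + 80*t^3*√(1 - 2*t) - 40*t^2*√(1 - 2*t) + 10*t*√(1 - 2*t) - √(1 - 2*t))
d^4M/dt^4 = 3465/(64*t^6*√(1 - 2*t) - 192*t^5*√(1 - 2*t) + 240*t^4*√(1 - 2*t) - 160*t^3*√(1 - 2*t) + 60*t^2*√(1 - 2*t) - 12*t*√(1 - 2*t) + √(1 - 2*t))

E[X^5] = d^5M/dt^5 |_{t=0} = 45045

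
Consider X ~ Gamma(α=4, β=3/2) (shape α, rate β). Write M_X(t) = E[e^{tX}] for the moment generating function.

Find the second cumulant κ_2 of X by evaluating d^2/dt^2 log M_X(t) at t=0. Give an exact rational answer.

κ_2 = D^2[K](0) = 16/9

M_X(t) = 81/(16*(3/2 - t)^4)
K_X(t) = log M_X(t) = -4*log(3/2 - t) - 4*log(2) + 4*log(3)
D^2[K](t) = 16/(4*t^2 - 12*t + 9)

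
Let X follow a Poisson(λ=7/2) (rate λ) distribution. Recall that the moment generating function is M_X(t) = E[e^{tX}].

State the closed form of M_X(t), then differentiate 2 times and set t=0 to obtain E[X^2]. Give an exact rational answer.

M_X(t) = e^(7*e^(t)/2 - 7/2)
dM/dt = 7*e^(-7/2)*e^(t)*e^(7*e^(t)/2)/2
d^2M/dt^2 = (49*e^(2*t)*e^(7*e^(t)/2) + 14*e^(t)*e^(7*e^(t)/2))*e^(-7/2)/4

E[X^2] = d^2M/dt^2 |_{t=0} = 63/4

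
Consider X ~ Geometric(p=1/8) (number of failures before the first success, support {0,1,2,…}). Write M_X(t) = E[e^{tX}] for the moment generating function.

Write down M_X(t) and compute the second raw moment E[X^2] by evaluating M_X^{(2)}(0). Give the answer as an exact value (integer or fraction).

E[X^2] = D^2[M](0) = 105

M_X(t) = 1/(8*(1 - 7*e^(t)/8))
D^2[M](t) = (-49*e^(2*t) - 56*e^(t))/(343*e^(3*t) - 1176*e^(2*t) + 1344*e^(t) - 512)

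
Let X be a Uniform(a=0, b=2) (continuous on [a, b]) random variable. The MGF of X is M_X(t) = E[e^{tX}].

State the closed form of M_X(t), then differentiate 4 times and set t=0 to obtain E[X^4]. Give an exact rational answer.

M_X(t) = (e^(2*t) - 1)/(2*t)
dM/dt = (2*t*e^(2*t) - e^(2*t) + 1)/(2*t^2)
d^2M/dt^2 = (2*t^2*e^(2*t) - 2*t*e^(2*t) + e^(2*t) - 1)/t^3
d^3M/dt^3 = (4*t^3*e^(2*t) - 6*t^2*e^(2*t) + 6*t*e^(2*t) - 3*e^(2*t) + 3)/t^4
d^4M/dt^4 = (8*t^4*e^(2*t) - 16*t^3*e^(2*t) + 24*t^2*e^(2*t) - 24*t*e^(2*t) + 12*e^(2*t) - 12)/t^5

E[X^4] = d^4M/dt^4 |_{t=0} = 16/5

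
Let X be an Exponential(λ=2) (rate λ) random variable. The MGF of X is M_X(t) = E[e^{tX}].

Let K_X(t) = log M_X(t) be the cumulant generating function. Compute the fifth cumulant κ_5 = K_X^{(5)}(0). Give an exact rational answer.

M_X(t) = 2/(2 - t)
K_X(t) = log M_X(t) = -log(2 - t) + log(2)
D^5[K](t) = -24/(t^5 - 10*t^4 + 40*t^3 - 80*t^2 + 80*t - 32)

κ_5 = D^5[K](0) = 3/4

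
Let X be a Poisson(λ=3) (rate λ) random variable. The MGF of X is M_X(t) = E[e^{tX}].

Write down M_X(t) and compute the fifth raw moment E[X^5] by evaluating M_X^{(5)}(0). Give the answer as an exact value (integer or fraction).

E[X^5] = d^5M/dt^5 |_{t=0} = 1866

M_X(t) = e^(3*e^(t) - 3)
dM/dt = 3*e^(-3)*e^(t)*e^(3*e^(t))
d^2M/dt^2 = (9*e^(2*t)*e^(3*e^(t)) + 3*e^(t)*e^(3*e^(t)))*e^(-3)
d^3M/dt^3 = (27*e^(3*t)*e^(3*e^(t)) + 27*e^(2*t)*e^(3*e^(t)) + 3*e^(t)*e^(3*e^(t)))*e^(-3)
d^4M/dt^4 = (81*e^(4*t)*e^(3*e^(t)) + 162*e^(3*t)*e^(3*e^(t)) + 63*e^(2*t)*e^(3*e^(t)) + 3*e^(t)*e^(3*e^(t)))*e^(-3)
d^5M/dt^5 = (243*e^(5*t)*e^(3*e^(t)) + 810*e^(4*t)*e^(3*e^(t)) + 675*e^(3*t)*e^(3*e^(t)) + 135*e^(2*t)*e^(3*e^(t)) + 3*e^(t)*e^(3*e^(t)))*e^(-3)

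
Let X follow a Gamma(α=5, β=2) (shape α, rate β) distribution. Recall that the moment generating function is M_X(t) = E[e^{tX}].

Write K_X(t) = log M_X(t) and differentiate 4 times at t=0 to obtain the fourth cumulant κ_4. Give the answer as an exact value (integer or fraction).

M_X(t) = 32/(2 - t)^5
K_X(t) = log M_X(t) = -5*log(2 - t) + 5*log(2)
K′(t) = -5/(t - 2)
K′′(t) = 5/(t^2 - 4*t + 4)
K′′′(t) = -10/(t^3 - 6*t^2 + 12*t - 8)
K′′′′(t) = 30/(t^4 - 8*t^3 + 24*t^2 - 32*t + 16)

κ_4 = K′′′′(0) = 15/8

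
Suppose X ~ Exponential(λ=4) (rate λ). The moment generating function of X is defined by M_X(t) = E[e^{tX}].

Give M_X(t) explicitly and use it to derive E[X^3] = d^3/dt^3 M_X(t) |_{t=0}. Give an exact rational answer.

M_X(t) = 4/(4 - t)
M′(t) = 4/(t^2 - 8*t + 16)
M′′(t) = -8/(t^3 - 12*t^2 + 48*t - 64)
M′′′(t) = 24/(t^4 - 16*t^3 + 96*t^2 - 256*t + 256)

E[X^3] = M′′′(0) = 3/32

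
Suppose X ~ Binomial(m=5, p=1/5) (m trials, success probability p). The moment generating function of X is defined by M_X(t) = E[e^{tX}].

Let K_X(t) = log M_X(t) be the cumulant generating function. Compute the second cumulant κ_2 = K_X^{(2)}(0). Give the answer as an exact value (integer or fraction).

κ_2 = K^(2)(0) = 4/5

M_X(t) = (e^(t)/5 + 4/5)^5
K_X(t) = log M_X(t) = 5*log(e^(t)/5 + 4/5)
K^(2)(t) = 20*e^(t)/(e^(2*t) + 8*e^(t) + 16)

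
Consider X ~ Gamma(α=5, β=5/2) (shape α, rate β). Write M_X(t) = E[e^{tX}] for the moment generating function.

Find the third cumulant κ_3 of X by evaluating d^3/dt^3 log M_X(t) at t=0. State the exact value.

M_X(t) = 3125/(32*(5/2 - t)^5)
K_X(t) = log M_X(t) = -5*log(5/2 - t) - 5*log(2) + 5*log(5)
D^3[K](t) = -80/(8*t^3 - 60*t^2 + 150*t - 125)

κ_3 = D^3[K](0) = 16/25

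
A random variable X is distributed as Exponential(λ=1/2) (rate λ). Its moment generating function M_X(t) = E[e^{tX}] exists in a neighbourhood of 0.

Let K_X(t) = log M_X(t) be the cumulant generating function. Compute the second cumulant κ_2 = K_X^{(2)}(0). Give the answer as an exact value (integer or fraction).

κ_2 = d^2K/dt^2 |_{t=0} = 4

M_X(t) = 1/(2*(1/2 - t))
K_X(t) = log M_X(t) = -log(1/2 - t) - log(2)
dK/dt = -2/(2*t - 1)
d^2K/dt^2 = 4/(4*t^2 - 4*t + 1)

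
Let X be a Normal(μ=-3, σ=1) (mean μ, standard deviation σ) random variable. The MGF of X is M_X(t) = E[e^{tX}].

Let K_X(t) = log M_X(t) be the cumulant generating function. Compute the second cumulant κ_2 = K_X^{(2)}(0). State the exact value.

M_X(t) = e^(t^2/2 - 3*t)
K_X(t) = log M_X(t) = t^2/2 - 3*t
dK/dt = t - 3
d^2K/dt^2 = 1

κ_2 = d^2K/dt^2 |_{t=0} = 1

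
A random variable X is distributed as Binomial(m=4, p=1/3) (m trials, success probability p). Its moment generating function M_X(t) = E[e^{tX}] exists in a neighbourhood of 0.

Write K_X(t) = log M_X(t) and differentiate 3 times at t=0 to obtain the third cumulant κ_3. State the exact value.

κ_3 = K^(3)(0) = 8/27

M_X(t) = (e^(t)/3 + 2/3)^4
K_X(t) = log M_X(t) = 4*log(e^(t)/3 + 2/3)
K^(3)(t) = (-8*e^(2*t) + 16*e^(t))/(e^(3*t) + 6*e^(2*t) + 12*e^(t) + 8)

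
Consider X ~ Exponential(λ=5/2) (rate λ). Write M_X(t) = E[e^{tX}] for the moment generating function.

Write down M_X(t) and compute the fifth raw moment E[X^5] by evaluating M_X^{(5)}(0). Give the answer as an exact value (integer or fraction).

E[X^5] = D^5[M](0) = 768/625

M_X(t) = 5/(2*(5/2 - t))
D^5[M](t) = 19200/(64*t^6 - 960*t^5 + 6000*t^4 - 20000*t^3 + 37500*t^2 - 37500*t + 15625)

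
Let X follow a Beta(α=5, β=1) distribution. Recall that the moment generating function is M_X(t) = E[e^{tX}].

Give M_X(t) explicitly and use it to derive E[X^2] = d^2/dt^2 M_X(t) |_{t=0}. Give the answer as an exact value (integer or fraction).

E[X^2] = D^2[M](0) = 5/7

M_X(t) = ₁F₁(5; 6; t)
D^2[M](t) = 5*₁F₁(7; 8; t)/7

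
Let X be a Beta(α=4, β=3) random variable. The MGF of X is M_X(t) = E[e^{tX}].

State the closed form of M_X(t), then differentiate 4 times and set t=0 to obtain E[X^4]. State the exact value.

M_X(t) = ₁F₁(4; 7; t)
dM/dt = 4*₁F₁(5; 8; t)/7
d^2M/dt^2 = 5*₁F₁(6; 9; t)/14
d^3M/dt^3 = 5*₁F₁(7; 10; t)/21
d^4M/dt^4 = ₁F₁(8; 11; t)/6

E[X^4] = d^4M/dt^4 |_{t=0} = 1/6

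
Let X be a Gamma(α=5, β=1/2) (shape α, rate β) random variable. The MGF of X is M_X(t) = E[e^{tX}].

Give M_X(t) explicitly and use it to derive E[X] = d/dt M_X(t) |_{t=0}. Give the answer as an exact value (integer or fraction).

M_X(t) = 1/(32*(1/2 - t)^5)
M′(t) = 10/(64*t^6 - 192*t^5 + 240*t^4 - 160*t^3 + 60*t^2 - 12*t + 1)

E[X] = M′(0) = 10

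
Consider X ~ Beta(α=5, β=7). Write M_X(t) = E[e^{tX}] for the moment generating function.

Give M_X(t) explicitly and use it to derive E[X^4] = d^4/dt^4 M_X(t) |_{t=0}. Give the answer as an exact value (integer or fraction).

E[X^4] = M^(4)(0) = 2/39

M_X(t) = ₁F₁(5; 12; t)
M^(4)(t) = 2*₁F₁(9; 16; t)/39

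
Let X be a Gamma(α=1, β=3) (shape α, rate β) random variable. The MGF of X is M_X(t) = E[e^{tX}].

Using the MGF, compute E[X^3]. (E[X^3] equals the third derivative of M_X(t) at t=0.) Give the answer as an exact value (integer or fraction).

E[X^3] = M^(3)(0) = 2/9

M_X(t) = 3/(3 - t)
M^(3)(t) = 18/(t^4 - 12*t^3 + 54*t^2 - 108*t + 81)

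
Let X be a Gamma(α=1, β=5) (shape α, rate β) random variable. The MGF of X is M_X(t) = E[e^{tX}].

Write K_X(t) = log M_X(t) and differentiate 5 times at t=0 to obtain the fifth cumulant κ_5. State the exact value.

κ_5 = d^5K/dt^5 |_{t=0} = 24/3125

M_X(t) = 5/(5 - t)
K_X(t) = log M_X(t) = -log(5 - t) + log(5)
dK/dt = -1/(t - 5)
d^2K/dt^2 = 1/(t^2 - 10*t + 25)
d^3K/dt^3 = -2/(t^3 - 15*t^2 + 75*t - 125)
d^4K/dt^4 = 6/(t^4 - 20*t^3 + 150*t^2 - 500*t + 625)
d^5K/dt^5 = -24/(t^5 - 25*t^4 + 250*t^3 - 1250*t^2 + 3125*t - 3125)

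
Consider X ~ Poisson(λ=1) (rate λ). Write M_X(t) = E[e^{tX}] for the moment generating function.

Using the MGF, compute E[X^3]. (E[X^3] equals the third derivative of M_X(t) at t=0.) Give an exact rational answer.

E[X^3] = M^(3)(0) = 5

M_X(t) = e^(e^(t) - 1)
M^(3)(t) = (e^(3*t)*e^(e^(t)) + 3*e^(2*t)*e^(e^(t)) + e^(t)*e^(e^(t)))*e^(-1)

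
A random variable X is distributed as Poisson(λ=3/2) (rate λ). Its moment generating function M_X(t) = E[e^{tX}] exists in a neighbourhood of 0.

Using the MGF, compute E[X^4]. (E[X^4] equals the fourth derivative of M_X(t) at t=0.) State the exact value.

E[X^4] = D^4[M](0) = 681/16

M_X(t) = e^(3*e^(t)/2 - 3/2)
D^4[M](t) = (81*e^(4*t)*e^(3*e^(t)/2) + 324*e^(3*t)*e^(3*e^(t)/2) + 252*e^(2*t)*e^(3*e^(t)/2) + 24*e^(t)*e^(3*e^(t)/2))*e^(-3/2)/16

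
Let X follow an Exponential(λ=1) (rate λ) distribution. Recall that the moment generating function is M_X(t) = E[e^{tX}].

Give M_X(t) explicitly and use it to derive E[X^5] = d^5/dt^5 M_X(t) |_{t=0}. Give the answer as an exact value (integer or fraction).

E[X^5] = M^(5)(0) = 120

M_X(t) = 1/(1 - t)
M^(5)(t) = 120/(t^6 - 6*t^5 + 15*t^4 - 20*t^3 + 15*t^2 - 6*t + 1)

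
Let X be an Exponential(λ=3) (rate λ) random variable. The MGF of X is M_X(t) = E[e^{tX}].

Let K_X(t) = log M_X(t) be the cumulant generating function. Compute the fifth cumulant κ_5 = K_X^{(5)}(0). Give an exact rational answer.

κ_5 = D^5[K](0) = 8/81

M_X(t) = 3/(3 - t)
K_X(t) = log M_X(t) = -log(3 - t) + log(3)
D^5[K](t) = -24/(t^5 - 15*t^4 + 90*t^3 - 270*t^2 + 405*t - 243)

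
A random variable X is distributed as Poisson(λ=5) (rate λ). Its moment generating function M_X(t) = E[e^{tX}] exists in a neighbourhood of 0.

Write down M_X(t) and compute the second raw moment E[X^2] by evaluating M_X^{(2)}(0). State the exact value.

E[X^2] = M′′(0) = 30

M_X(t) = e^(5*e^(t) - 5)
M′(t) = 5*e^(-5)*e^(t)*e^(5*e^(t))
M′′(t) = (25*e^(2*t)*e^(5*e^(t)) + 5*e^(t)*e^(5*e^(t)))*e^(-5)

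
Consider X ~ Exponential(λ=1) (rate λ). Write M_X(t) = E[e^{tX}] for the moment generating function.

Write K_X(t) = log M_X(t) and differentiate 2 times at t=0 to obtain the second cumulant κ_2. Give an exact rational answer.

κ_2 = K′′(0) = 1

M_X(t) = 1/(1 - t)
K_X(t) = log M_X(t) = -log(1 - t)
K′(t) = -1/(t - 1)
K′′(t) = 1/(t^2 - 2*t + 1)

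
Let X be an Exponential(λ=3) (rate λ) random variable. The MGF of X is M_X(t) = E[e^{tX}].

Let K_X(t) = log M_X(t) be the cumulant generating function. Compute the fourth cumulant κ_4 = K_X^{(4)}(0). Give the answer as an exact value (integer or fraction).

M_X(t) = 3/(3 - t)
K_X(t) = log M_X(t) = -log(3 - t) + log(3)
D^4[K](t) = 6/(t^4 - 12*t^3 + 54*t^2 - 108*t + 81)

κ_4 = D^4[K](0) = 2/27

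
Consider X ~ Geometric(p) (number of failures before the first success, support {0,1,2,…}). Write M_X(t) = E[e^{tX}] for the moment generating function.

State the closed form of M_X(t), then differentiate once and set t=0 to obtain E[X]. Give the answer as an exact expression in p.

M_X(t) = p/(-(1 - p)*e^(t) + 1)
D[M](t) = (-p^2*e^(t) + p*e^(t))/(p^2*e^(2*t) - 2*p*e^(2*t) + 2*p*e^(t) + e^(2*t) - 2*e^(t) + 1)

E[X] = D[M](0) = (1 - p)/p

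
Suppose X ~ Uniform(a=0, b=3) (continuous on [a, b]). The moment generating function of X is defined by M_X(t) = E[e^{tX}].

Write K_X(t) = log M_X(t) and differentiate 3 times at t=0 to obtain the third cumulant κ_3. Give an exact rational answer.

M_X(t) = (e^(3*t) - 1)/(3*t)
K_X(t) = log M_X(t) = -log(t) + log(e^(3*t) - 1) - log(3)
D^3[K](t) = (27*t^3*e^(6*t) + 27*t^3*e^(3*t) - 2*e^(9*t) + 6*e^(6*t) - 6*e^(3*t) + 2)/(t^3*e^(9*t) - 3*t^3*e^(6*t) + 3*t^3*e^(3*t) - t^3)

κ_3 = D^3[K](0) = 0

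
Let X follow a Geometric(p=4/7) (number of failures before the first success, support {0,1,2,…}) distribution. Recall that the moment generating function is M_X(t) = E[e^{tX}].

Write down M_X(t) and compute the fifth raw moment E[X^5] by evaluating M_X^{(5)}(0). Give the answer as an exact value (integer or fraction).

E[X^5] = d^5M/dt^5 |_{t=0} = 23721/128

M_X(t) = 4/(7*(1 - 3*e^(t)/7))
dM/dt = 12*e^(t)/(9*e^(2*t) - 42*e^(t) + 49)
d^2M/dt^2 = (-36*e^(2*t) - 84*e^(t))/(27*e^(3*t) - 189*e^(2*t) + 441*e^(t) - 343)
d^3M/dt^3 = (108*e^(3*t) + 1008*e^(2*t) + 588*e^(t))/(81*e^(4*t) - 756*e^(3*t) + 2646*e^(2*t) - 4116*e^(t) + 2401)
d^4M/dt^4 = (-324*e^(4*t) - 8316*e^(3*t) - 19404*e^(2*t) - 4116*e^(t))/(243*e^(5*t) - 2835*e^(4*t) + 13230*e^(3*t) - 30870*e^(2*t) + 36015*e^(t) - 16807)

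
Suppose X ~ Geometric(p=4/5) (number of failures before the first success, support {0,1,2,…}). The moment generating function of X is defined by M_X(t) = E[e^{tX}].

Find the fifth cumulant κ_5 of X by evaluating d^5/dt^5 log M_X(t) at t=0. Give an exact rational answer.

M_X(t) = 4/(5*(1 - e^(t)/5))
K_X(t) = log M_X(t) = -log(1 - e^(t)/5) - log(5) + 2*log(2)
K′(t) = -e^(t)/(e^(t) - 5)
K′′(t) = 5*e^(t)/(e^(2*t) - 10*e^(t) + 25)
K′′′(t) = (-5*e^(2*t) - 25*e^(t))/(e^(3*t) - 15*e^(2*t) + 75*e^(t) - 125)
K′′′′(t) = (5*e^(3*t) + 100*e^(2*t) + 125*e^(t))/(e^(4*t) - 20*e^(3*t) + 150*e^(2*t) - 500*e^(t) + 625)
K′′′′′(t) = (-5*e^(4*t) - 275*e^(3*t) - 1375*e^(2*t) - 625*e^(t))/(e^(5*t) - 25*e^(4*t) + 250*e^(3*t) - 1250*e^(2*t) + 3125*e^(t) - 3125)

κ_5 = K′′′′′(0) = 285/128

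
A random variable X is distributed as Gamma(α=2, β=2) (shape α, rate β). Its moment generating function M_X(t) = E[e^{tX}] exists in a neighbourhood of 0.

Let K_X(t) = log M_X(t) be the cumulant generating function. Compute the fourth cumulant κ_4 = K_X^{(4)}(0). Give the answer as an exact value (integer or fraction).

κ_4 = d^4K/dt^4 |_{t=0} = 3/4

M_X(t) = 4/(2 - t)^2
K_X(t) = log M_X(t) = -2*log(2 - t) + 2*log(2)
dK/dt = -2/(t - 2)
d^2K/dt^2 = 2/(t^2 - 4*t + 4)
d^3K/dt^3 = -4/(t^3 - 6*t^2 + 12*t - 8)
d^4K/dt^4 = 12/(t^4 - 8*t^3 + 24*t^2 - 32*t + 16)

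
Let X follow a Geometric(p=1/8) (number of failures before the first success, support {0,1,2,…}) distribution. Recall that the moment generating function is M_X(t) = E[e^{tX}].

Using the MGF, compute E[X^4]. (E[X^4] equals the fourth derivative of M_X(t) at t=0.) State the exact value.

M_X(t) = 1/(8*(1 - 7*e^(t)/8))
M′(t) = 7*e^(t)/(49*e^(2*t) - 112*e^(t) + 64)
M′′(t) = (-49*e^(2*t) - 56*e^(t))/(343*e^(3*t) - 1176*e^(2*t) + 1344*e^(t) - 512)
M′′′(t) = (343*e^(3*t) + 1568*e^(2*t) + 448*e^(t))/(2401*e^(4*t) - 10976*e^(3*t) + 18816*e^(2*t) - 14336*e^(t) + 4096)
M′′′′(t) = (-2401*e^(4*t) - 30184*e^(3*t) - 34496*e^(2*t) - 3584*e^(t))/(16807*e^(5*t) - 96040*e^(4*t) + 219520*e^(3*t) - 250880*e^(2*t) + 143360*e^(t) - 32768)

E[X^4] = M′′′′(0) = 70665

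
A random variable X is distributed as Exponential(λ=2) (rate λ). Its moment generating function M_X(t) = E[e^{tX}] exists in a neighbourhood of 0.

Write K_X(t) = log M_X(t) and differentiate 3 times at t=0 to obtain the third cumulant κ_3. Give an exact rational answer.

κ_3 = K′′′(0) = 1/4

M_X(t) = 2/(2 - t)
K_X(t) = log M_X(t) = -log(2 - t) + log(2)
K′(t) = -1/(t - 2)
K′′(t) = 1/(t^2 - 4*t + 4)
K′′′(t) = -2/(t^3 - 6*t^2 + 12*t - 8)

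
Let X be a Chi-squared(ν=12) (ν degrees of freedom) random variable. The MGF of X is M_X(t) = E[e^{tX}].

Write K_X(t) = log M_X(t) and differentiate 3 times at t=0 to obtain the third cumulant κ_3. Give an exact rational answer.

κ_3 = K′′′(0) = 96

M_X(t) = (1 - 2*t)^(-6)
K_X(t) = log M_X(t) = -6*log(1 - 2*t)
K′(t) = -12/(2*t - 1)
K′′(t) = 24/(4*t^2 - 4*t + 1)
K′′′(t) = -96/(8*t^3 - 12*t^2 + 6*t - 1)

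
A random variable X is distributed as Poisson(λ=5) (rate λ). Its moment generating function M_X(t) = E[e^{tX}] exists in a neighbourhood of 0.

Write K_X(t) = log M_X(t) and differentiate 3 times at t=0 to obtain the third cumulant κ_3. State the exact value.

κ_3 = d^3K/dt^3 |_{t=0} = 5

M_X(t) = e^(5*e^(t) - 5)
K_X(t) = log M_X(t) = 5*e^(t) - 5
dK/dt = 5*e^(t)
d^2K/dt^2 = 5*e^(t)
d^3K/dt^3 = 5*e^(t)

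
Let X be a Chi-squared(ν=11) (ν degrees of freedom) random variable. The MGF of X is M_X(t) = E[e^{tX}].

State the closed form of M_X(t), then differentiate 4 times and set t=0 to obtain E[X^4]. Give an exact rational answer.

M_X(t) = (1 - 2*t)^(-11/2)

E[X^4] = M^(4)(0) = 36465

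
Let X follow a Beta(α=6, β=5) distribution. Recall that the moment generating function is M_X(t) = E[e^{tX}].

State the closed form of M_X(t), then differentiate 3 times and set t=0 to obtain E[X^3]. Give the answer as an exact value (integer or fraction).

E[X^3] = M^(3)(0) = 28/143

M_X(t) = ₁F₁(6; 11; t)
M^(3)(t) = 28*₁F₁(9; 14; t)/143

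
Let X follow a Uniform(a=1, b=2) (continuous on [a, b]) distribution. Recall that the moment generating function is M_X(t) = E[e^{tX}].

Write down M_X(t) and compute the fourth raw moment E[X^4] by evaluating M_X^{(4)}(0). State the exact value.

M_X(t) = (e^(2*t) - e^(t))/t
M′(t) = (2*t*e^(2*t) - t*e^(t) - e^(2*t) + e^(t))/t^2
M′′(t) = (4*t^2*e^(2*t) - t^2*e^(t) - 4*t*e^(2*t) + 2*t*e^(t) + 2*e^(2*t) - 2*e^(t))/t^3
M′′′(t) = (8*t^3*e^(2*t) - t^3*e^(t) - 12*t^2*e^(2*t) + 3*t^2*e^(t) + 12*t*e^(2*t) - 6*t*e^(t) - 6*e^(2*t) + 6*e^(t))/t^4
M′′′′(t) = (16*t^4*e^(2*t) - t^4*e^(t) - 32*t^3*e^(2*t) + 4*t^3*e^(t) + 48*t^2*e^(2*t) - 12*t^2*e^(t) - 48*t*e^(2*t) + 24*t*e^(t) + 24*e^(2*t) - 24*e^(t))/t^5

E[X^4] = M′′′′(0) = 31/5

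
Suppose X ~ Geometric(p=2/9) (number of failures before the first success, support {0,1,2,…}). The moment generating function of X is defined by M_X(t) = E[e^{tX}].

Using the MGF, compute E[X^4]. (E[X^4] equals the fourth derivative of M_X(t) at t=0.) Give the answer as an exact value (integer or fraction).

E[X^4] = D^4[M](0) = 5320

M_X(t) = 2/(9*(1 - 7*e^(t)/9))
D^4[M](t) = (-4802*e^(4*t) - 67914*e^(3*t) - 87318*e^(2*t) - 10206*e^(t))/(16807*e^(5*t) - 108045*e^(4*t) + 277830*e^(3*t) - 357210*e^(2*t) + 229635*e^(t) - 59049)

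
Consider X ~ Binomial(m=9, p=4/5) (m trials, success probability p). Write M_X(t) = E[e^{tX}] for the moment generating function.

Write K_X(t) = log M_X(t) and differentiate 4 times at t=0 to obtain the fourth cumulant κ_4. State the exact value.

κ_4 = K^(4)(0) = 36/625

M_X(t) = (4*e^(t)/5 + 1/5)^9
K_X(t) = log M_X(t) = 9*log(4*e^(t)/5 + 1/5)
K^(4)(t) = (576*e^(3*t) - 576*e^(2*t) + 36*e^(t))/(256*e^(4*t) + 256*e^(3*t) + 96*e^(2*t) + 16*e^(t) + 1)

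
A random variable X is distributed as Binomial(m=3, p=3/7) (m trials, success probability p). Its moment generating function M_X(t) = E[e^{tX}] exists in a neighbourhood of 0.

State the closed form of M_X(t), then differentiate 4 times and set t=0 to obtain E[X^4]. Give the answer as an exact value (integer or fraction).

E[X^4] = D^4[M](0) = 4059/343

M_X(t) = (3*e^(t)/7 + 4/7)^3
D^4[M](t) = 2187*e^(3*t)/343 + 1728*e^(2*t)/343 + 144*e^(t)/343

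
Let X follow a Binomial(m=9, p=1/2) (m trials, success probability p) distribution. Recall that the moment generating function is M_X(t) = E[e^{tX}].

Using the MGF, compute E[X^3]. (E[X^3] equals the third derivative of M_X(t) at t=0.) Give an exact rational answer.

M_X(t) = (e^(t)/2 + 1/2)^9
D^3[M](t) = 729*e^(9*t)/512 + 9*e^(8*t) + 3087*e^(7*t)/128 + 567*e^(6*t)/16 + 7875*e^(5*t)/256 + 63*e^(4*t)/4 + 567*e^(3*t)/128 + 9*e^(2*t)/16 + 9*e^(t)/512

E[X^3] = D^3[M](0) = 243/2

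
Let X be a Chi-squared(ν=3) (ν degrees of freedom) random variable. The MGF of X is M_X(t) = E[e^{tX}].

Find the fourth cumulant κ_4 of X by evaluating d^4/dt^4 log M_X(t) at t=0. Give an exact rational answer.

M_X(t) = (1 - 2*t)^(-3/2)
K_X(t) = log M_X(t) = -3*log(1 - 2*t)/2
K^(4)(t) = 144/(16*t^4 - 32*t^3 + 24*t^2 - 8*t + 1)

κ_4 = K^(4)(0) = 144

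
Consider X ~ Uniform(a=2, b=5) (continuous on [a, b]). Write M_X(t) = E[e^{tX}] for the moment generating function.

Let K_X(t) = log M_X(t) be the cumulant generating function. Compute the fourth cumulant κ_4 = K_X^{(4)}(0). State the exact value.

M_X(t) = (e^(5*t) - e^(2*t))/(3*t)
K_X(t) = log M_X(t) = -log(t) + log(e^(5*t) - e^(2*t)) - log(3)
K′(t) = (5*t*e^(3*t) - 2*t - e^(3*t) + 1)/(t*e^(3*t) - t)
K′′(t) = (-9*t^2*e^(3*t) + e^(6*t) - 2*e^(3*t) + 1)/(t^2*e^(6*t) - 2*t^2*e^(3*t) + t^2)
K′′′(t) = (27*t^3*e^(6*t) + 27*t^3*e^(3*t) - 2*e^(9*t) + 6*e^(6*t) - 6*e^(3*t) + 2)/(t^3*e^(9*t) - 3*t^3*e^(6*t) + 3*t^3*e^(3*t) - t^3)

κ_4 = K′′′′(0) = -27/40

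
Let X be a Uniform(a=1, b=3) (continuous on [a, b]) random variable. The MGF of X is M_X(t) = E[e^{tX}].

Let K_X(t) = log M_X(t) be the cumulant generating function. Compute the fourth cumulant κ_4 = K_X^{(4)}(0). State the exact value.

κ_4 = K^(4)(0) = -2/15

M_X(t) = (e^(3*t) - e^(t))/(2*t)
K_X(t) = log M_X(t) = -log(t) + log(e^(3*t) - e^(t)) - log(2)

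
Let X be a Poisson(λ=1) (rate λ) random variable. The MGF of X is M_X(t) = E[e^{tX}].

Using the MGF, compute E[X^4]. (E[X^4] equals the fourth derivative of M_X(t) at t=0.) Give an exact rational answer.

M_X(t) = e^(e^(t) - 1)
D^4[M](t) = (e^(4*t)*e^(e^(t)) + 6*e^(3*t)*e^(e^(t)) + 7*e^(2*t)*e^(e^(t)) + e^(t)*e^(e^(t)))*e^(-1)

E[X^4] = D^4[M](0) = 15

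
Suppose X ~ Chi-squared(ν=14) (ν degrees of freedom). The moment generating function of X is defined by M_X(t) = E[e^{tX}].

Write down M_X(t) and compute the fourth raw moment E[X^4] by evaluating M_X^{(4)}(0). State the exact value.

E[X^4] = M^(4)(0) = 80640

M_X(t) = (1 - 2*t)^(-7)
M^(4)(t) = -80640/(2048*t^11 - 11264*t^10 + 28160*t^9 - 42240*t^8 + 42240*t^7 - 29568*t^6 + 14784*t^5 - 5280*t^4 + 1320*t^3 - 220*t^2 + 22*t - 1)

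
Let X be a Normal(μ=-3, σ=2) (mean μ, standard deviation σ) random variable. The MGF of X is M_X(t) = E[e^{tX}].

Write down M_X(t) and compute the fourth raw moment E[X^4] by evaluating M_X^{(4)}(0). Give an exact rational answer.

M_X(t) = e^(2*t^2 - 3*t)
D^4[M](t) = (256*t^4*e^(2*t^2) - 768*t^3*e^(2*t^2) + 1248*t^2*e^(2*t^2) - 1008*t*e^(2*t^2) + 345*e^(2*t^2))*e^(-3*t)

E[X^4] = D^4[M](0) = 345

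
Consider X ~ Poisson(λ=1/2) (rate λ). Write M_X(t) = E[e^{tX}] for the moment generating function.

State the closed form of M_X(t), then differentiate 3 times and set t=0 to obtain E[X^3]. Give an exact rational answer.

M_X(t) = e^(e^(t)/2 - 1/2)
D^3[M](t) = (e^(3*t)*e^(e^(t)/2) + 6*e^(2*t)*e^(e^(t)/2) + 4*e^(t)*e^(e^(t)/2))*e^(-1/2)/8

E[X^3] = D^3[M](0) = 11/8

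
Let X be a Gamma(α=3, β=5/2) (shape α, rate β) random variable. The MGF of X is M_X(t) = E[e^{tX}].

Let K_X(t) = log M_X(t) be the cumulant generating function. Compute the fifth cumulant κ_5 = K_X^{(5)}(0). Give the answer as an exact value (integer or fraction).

M_X(t) = 125/(8*(5/2 - t)^3)
K_X(t) = log M_X(t) = -3*log(5/2 - t) - 3*log(2) + 3*log(5)
K′(t) = -6/(2*t - 5)
K′′(t) = 12/(4*t^2 - 20*t + 25)
K′′′(t) = -48/(8*t^3 - 60*t^2 + 150*t - 125)
K′′′′(t) = 288/(16*t^4 - 160*t^3 + 600*t^2 - 1000*t + 625)
K′′′′′(t) = -2304/(32*t^5 - 400*t^4 + 2000*t^3 - 5000*t^2 + 6250*t - 3125)

κ_5 = K′′′′′(0) = 2304/3125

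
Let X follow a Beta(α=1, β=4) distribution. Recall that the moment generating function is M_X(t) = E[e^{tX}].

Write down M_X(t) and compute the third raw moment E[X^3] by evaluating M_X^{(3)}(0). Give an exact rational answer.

M_X(t) = ₁F₁(1; 5; t)
dM/dt = ₁F₁(2; 6; t)/5
d^2M/dt^2 = ₁F₁(3; 7; t)/15
d^3M/dt^3 = ₁F₁(4; 8; t)/35

E[X^3] = d^3M/dt^3 |_{t=0} = 1/35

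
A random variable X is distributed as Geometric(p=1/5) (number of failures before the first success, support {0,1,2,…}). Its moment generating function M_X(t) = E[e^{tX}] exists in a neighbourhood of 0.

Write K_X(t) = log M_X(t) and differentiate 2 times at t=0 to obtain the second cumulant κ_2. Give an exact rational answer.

κ_2 = K^(2)(0) = 20

M_X(t) = 1/(5*(1 - 4*e^(t)/5))
K_X(t) = log M_X(t) = -log(1 - 4*e^(t)/5) - log(5)
K^(2)(t) = 20*e^(t)/(16*e^(2*t) - 40*e^(t) + 25)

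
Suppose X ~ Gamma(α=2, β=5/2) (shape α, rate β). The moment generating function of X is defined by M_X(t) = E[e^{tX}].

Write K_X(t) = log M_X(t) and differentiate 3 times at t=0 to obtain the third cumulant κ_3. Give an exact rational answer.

κ_3 = K′′′(0) = 32/125

M_X(t) = 25/(4*(5/2 - t)^2)
K_X(t) = log M_X(t) = -2*log(5/2 - t) - 2*log(2) + 2*log(5)
K′(t) = -4/(2*t - 5)
K′′(t) = 8/(4*t^2 - 20*t + 25)
K′′′(t) = -32/(8*t^3 - 60*t^2 + 150*t - 125)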